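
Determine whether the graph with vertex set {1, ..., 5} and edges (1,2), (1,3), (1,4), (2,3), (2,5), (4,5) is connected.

Step 1: Build adjacency list from edges:
  1: 2, 3, 4
  2: 1, 3, 5
  3: 1, 2
  4: 1, 5
  5: 2, 4

Step 2: Run BFS/DFS from vertex 1:
  Visited: {1, 2, 3, 4, 5}
  Reached 5 of 5 vertices

Step 3: All 5 vertices reached from vertex 1, so the graph is connected.
Answer: Yes, the graph is connected.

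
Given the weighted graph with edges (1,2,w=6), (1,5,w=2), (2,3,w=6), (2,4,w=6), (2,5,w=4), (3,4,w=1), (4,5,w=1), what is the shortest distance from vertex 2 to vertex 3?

Step 1: Build adjacency list with weights:
  1: 2(w=6), 5(w=2)
  2: 1(w=6), 3(w=6), 4(w=6), 5(w=4)
  3: 2(w=6), 4(w=1)
  4: 2(w=6), 3(w=1), 5(w=1)
  5: 1(w=2), 2(w=4), 4(w=1)

Step 2: Apply Dijkstra's algorithm from vertex 2:
  Visit vertex 2 (distance=0)
    Update dist[1] = 6
    Update dist[3] = 6
    Update dist[4] = 6
    Update dist[5] = 4
  Visit vertex 5 (distance=4)
    Update dist[4] = 5
  Visit vertex 4 (distance=5)
  Visit vertex 1 (distance=6)
  Visit vertex 3 (distance=6)

Step 3: Shortest path: 2 -> 3
Total weight: 6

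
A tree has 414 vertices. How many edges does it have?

A tree on n vertices always has exactly n - 1 edges.
For n = 414: edges = 414 - 1 = 413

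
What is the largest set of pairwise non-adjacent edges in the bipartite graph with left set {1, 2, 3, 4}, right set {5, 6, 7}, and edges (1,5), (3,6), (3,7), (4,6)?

Step 1: List the neighbors of each left vertex:
  1: 5
  2: (none)
  3: 6, 7
  4: 6

Step 2: Greedily match left vertices, then look for augmenting paths:
  Match 1 -- 5
  Match 3 -- 7
  Match 4 -- 6
  No augmenting path remains.

Step 3: Verify this is maximum:
  Matching size 3 = min(|L|, |R|) = min(4, 3), which is an upper bound, so this matching is maximum.

Maximum matching: {(1,5), (3,7), (4,6)}
Size: 3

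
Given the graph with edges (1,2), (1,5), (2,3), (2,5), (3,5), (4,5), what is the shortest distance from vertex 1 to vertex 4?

Step 1: Build adjacency list:
  1: 2, 5
  2: 1, 3, 5
  3: 2, 5
  4: 5
  5: 1, 2, 3, 4

Step 2: BFS from vertex 1 to find shortest path to 4:
  vertex 2 reached at distance 1
  vertex 5 reached at distance 1
  vertex 3 reached at distance 2
  vertex 4 reached at distance 2

Step 3: Shortest path: 1 -> 5 -> 4
Path length: 2 edges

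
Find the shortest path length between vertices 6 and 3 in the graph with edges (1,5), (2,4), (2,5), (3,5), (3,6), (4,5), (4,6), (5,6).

Step 1: Build adjacency list:
  1: 5
  2: 4, 5
  3: 5, 6
  4: 2, 5, 6
  5: 1, 2, 3, 4, 6
  6: 3, 4, 5

Step 2: BFS from vertex 6 to find shortest path to 3:
  vertex 3 reached at distance 1

Step 3: Shortest path: 6 -> 3
Path length: 1 edge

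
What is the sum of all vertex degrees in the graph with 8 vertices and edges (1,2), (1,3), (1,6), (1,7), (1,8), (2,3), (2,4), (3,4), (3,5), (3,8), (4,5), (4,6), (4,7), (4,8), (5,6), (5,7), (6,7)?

Step 1: Count edges incident to each vertex:
  deg(1) = 5 (neighbors: 2, 3, 6, 7, 8)
  deg(2) = 3 (neighbors: 1, 3, 4)
  deg(3) = 5 (neighbors: 1, 2, 4, 5, 8)
  deg(4) = 6 (neighbors: 2, 3, 5, 6, 7, 8)
  deg(5) = 4 (neighbors: 3, 4, 6, 7)
  deg(6) = 4 (neighbors: 1, 4, 5, 7)
  deg(7) = 4 (neighbors: 1, 4, 5, 6)
  deg(8) = 3 (neighbors: 1, 3, 4)

Step 2: Sum all degrees:
  5 + 3 + 5 + 6 + 4 + 4 + 4 + 3 = 34

Verification: sum of degrees = 2 * |E| = 2 * 17 = 34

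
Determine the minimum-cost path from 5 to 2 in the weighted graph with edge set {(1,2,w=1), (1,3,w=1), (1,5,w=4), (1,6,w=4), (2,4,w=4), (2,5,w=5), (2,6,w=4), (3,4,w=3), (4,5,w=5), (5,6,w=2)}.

Step 1: Build adjacency list with weights:
  1: 2(w=1), 3(w=1), 5(w=4), 6(w=4)
  2: 1(w=1), 4(w=4), 5(w=5), 6(w=4)
  3: 1(w=1), 4(w=3)
  4: 2(w=4), 3(w=3), 5(w=5)
  5: 1(w=4), 2(w=5), 4(w=5), 6(w=2)
  6: 1(w=4), 2(w=4), 5(w=2)

Step 2: Apply Dijkstra's algorithm from vertex 5:
  Visit vertex 5 (distance=0)
    Update dist[1] = 4
    Update dist[2] = 5
    Update dist[4] = 5
    Update dist[6] = 2
  Visit vertex 6 (distance=2)
  Visit vertex 1 (distance=4)
    Update dist[3] = 5
  Visit vertex 2 (distance=5)

Step 3: Shortest path: 5 -> 2
Total weight: 5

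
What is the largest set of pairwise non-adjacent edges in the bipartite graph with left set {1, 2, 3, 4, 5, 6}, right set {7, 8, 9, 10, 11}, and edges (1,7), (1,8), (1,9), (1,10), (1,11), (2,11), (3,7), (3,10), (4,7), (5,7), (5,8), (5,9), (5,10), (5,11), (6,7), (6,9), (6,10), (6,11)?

Step 1: List the neighbors of each left vertex:
  1: 7, 8, 9, 10, 11
  2: 11
  3: 7, 10
  4: 7
  5: 7, 8, 9, 10, 11
  6: 7, 9, 10, 11

Step 2: Greedily match left vertices, then look for augmenting paths:
  Match 1 -- 7
  Match 2 -- 11
  Match 3 -- 10
  Match 5 -- 8
  Match 6 -- 9
  No augmenting path remains.

Step 3: Verify this is maximum:
  Matching size 5 = min(|L|, |R|) = min(6, 5), which is an upper bound, so this matching is maximum.

Maximum matching: {(1,7), (2,11), (3,10), (5,8), (6,9)}
Size: 5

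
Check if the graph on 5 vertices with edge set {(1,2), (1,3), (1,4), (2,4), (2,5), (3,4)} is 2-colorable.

Step 1: Attempt 2-coloring using BFS:
  Start at vertex 1, assign color 0
  Color vertex 2 with color 1 (neighbor of 1)
  Color vertex 3 with color 1 (neighbor of 1)
  Color vertex 4 with color 1 (neighbor of 1)

Step 2: Conflict found! Vertices 2 and 4 are adjacent but have the same color.
This means the graph contains an odd cycle.

The graph is NOT bipartite.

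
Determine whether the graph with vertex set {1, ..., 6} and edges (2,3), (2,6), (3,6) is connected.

Step 1: Build adjacency list from edges:
  1: (none)
  2: 3, 6
  3: 2, 6
  4: (none)
  5: (none)
  6: 2, 3

Step 2: Run BFS/DFS from vertex 1:
  Visited: {1}
  Reached 1 of 6 vertices

Step 3: Only 1 of 6 vertices reached. Graph is disconnected.
Connected components: {1}, {2, 3, 6}, {4}, {5}
Answer: No, the graph is not connected (4 components).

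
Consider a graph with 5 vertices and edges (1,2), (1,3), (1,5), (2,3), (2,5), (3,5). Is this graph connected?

Step 1: Build adjacency list from edges:
  1: 2, 3, 5
  2: 1, 3, 5
  3: 1, 2, 5
  4: (none)
  5: 1, 2, 3

Step 2: Run BFS/DFS from vertex 1:
  Visited: {1, 2, 3, 5}
  Reached 4 of 5 vertices

Step 3: Only 4 of 5 vertices reached. Graph is disconnected.
Connected components: {1, 2, 3, 5}, {4}
Answer: No, the graph is not connected (2 components).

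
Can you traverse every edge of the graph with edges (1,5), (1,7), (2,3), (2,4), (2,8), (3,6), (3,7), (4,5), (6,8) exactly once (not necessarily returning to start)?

Step 1: Find the degree of each vertex:
  deg(1) = 2
  deg(2) = 3
  deg(3) = 3
  deg(4) = 2
  deg(5) = 2
  deg(6) = 2
  deg(7) = 2
  deg(8) = 2

Step 2: Count vertices with odd degree:
  Odd-degree vertices: 2, 3 (2 total)

Step 3: Apply Euler's theorem:
  - Eulerian circuit exists iff graph is connected and all vertices have even degree
  - Eulerian path exists iff graph is connected and has 0 or 2 odd-degree vertices

Graph is connected with exactly 2 odd-degree vertices (2, 3).
Eulerian path exists (starting and ending at the odd-degree vertices), but no Eulerian circuit.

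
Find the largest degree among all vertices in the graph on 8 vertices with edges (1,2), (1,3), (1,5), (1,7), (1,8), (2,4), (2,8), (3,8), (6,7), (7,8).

Step 1: Count edges incident to each vertex:
  deg(1) = 5 (neighbors: 2, 3, 5, 7, 8)
  deg(2) = 3 (neighbors: 1, 4, 8)
  deg(3) = 2 (neighbors: 1, 8)
  deg(4) = 1 (neighbors: 2)
  deg(5) = 1 (neighbors: 1)
  deg(6) = 1 (neighbors: 7)
  deg(7) = 3 (neighbors: 1, 6, 8)
  deg(8) = 4 (neighbors: 1, 2, 3, 7)

Step 2: Find maximum:
  max(5, 3, 2, 1, 1, 1, 3, 4) = 5 (vertex 1)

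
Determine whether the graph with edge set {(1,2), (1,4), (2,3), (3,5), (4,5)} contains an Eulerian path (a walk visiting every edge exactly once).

Step 1: Find the degree of each vertex:
  deg(1) = 2
  deg(2) = 2
  deg(3) = 2
  deg(4) = 2
  deg(5) = 2

Step 2: Count vertices with odd degree:
  All vertices have even degree (0 odd-degree vertices)

Step 3: Apply Euler's theorem:
  - Eulerian circuit exists iff graph is connected and all vertices have even degree
  - Eulerian path exists iff graph is connected and has 0 or 2 odd-degree vertices

Graph is connected with 0 odd-degree vertices.
Both Eulerian circuit and Eulerian path exist.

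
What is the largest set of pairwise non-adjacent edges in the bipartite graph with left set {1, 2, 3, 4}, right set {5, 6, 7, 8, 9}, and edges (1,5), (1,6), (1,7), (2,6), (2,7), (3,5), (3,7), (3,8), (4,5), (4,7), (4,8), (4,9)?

Step 1: List the neighbors of each left vertex:
  1: 5, 6, 7
  2: 6, 7
  3: 5, 7, 8
  4: 5, 7, 8, 9

Step 2: Greedily match left vertices, then look for augmenting paths:
  Match 1 -- 5
  Match 2 -- 6
  Match 3 -- 7
  Match 4 -- 8
  No augmenting path remains.

Step 3: Verify this is maximum:
  Matching size 4 = min(|L|, |R|) = min(4, 5), which is an upper bound, so this matching is maximum.

Maximum matching: {(1,5), (2,6), (3,7), (4,8)}
Size: 4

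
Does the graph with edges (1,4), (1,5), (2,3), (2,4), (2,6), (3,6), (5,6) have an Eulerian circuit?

Step 1: Find the degree of each vertex:
  deg(1) = 2
  deg(2) = 3
  deg(3) = 2
  deg(4) = 2
  deg(5) = 2
  deg(6) = 3

Step 2: Count vertices with odd degree:
  Odd-degree vertices: 2, 6 (2 total)

Step 3: Apply Euler's theorem:
  - Eulerian circuit exists iff graph is connected and all vertices have even degree
  - Eulerian path exists iff graph is connected and has 0 or 2 odd-degree vertices

Graph is connected with exactly 2 odd-degree vertices (2, 6).
Eulerian path exists (starting and ending at the odd-degree vertices), but no Eulerian circuit.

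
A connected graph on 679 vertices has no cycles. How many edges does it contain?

A tree on n vertices always has exactly n - 1 edges.
For n = 679: edges = 679 - 1 = 678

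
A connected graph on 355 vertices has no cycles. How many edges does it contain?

A tree on n vertices always has exactly n - 1 edges.
For n = 355: edges = 355 - 1 = 354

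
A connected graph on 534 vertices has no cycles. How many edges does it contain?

A tree on n vertices always has exactly n - 1 edges.
For n = 534: edges = 534 - 1 = 533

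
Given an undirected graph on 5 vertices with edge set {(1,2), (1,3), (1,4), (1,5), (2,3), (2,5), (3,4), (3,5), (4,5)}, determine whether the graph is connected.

Step 1: Build adjacency list from edges:
  1: 2, 3, 4, 5
  2: 1, 3, 5
  3: 1, 2, 4, 5
  4: 1, 3, 5
  5: 1, 2, 3, 4

Step 2: Run BFS/DFS from vertex 1:
  Visited: {1, 2, 3, 4, 5}
  Reached 5 of 5 vertices

Step 3: All 5 vertices reached from vertex 1, so the graph is connected.
Answer: Yes, the graph is connected.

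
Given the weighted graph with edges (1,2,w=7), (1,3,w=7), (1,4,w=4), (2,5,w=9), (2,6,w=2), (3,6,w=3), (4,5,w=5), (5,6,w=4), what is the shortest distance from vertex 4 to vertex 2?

Step 1: Build adjacency list with weights:
  1: 2(w=7), 3(w=7), 4(w=4)
  2: 1(w=7), 5(w=9), 6(w=2)
  3: 1(w=7), 6(w=3)
  4: 1(w=4), 5(w=5)
  5: 2(w=9), 4(w=5), 6(w=4)
  6: 2(w=2), 3(w=3), 5(w=4)

Step 2: Apply Dijkstra's algorithm from vertex 4:
  Visit vertex 4 (distance=0)
    Update dist[1] = 4
    Update dist[5] = 5
  Visit vertex 1 (distance=4)
    Update dist[2] = 11
    Update dist[3] = 11
  Visit vertex 5 (distance=5)
    Update dist[6] = 9
  Visit vertex 6 (distance=9)
  Visit vertex 2 (distance=11)

Step 3: Shortest path: 4 -> 1 -> 2
Total weight: 4 + 7 = 11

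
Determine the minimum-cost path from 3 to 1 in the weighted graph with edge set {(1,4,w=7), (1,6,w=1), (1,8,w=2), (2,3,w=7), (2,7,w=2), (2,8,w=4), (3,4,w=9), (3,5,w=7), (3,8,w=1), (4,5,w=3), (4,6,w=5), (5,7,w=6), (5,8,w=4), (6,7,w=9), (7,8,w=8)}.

Step 1: Build adjacency list with weights:
  1: 4(w=7), 6(w=1), 8(w=2)
  2: 3(w=7), 7(w=2), 8(w=4)
  3: 2(w=7), 4(w=9), 5(w=7), 8(w=1)
  4: 1(w=7), 3(w=9), 5(w=3), 6(w=5)
  5: 3(w=7), 4(w=3), 7(w=6), 8(w=4)
  6: 1(w=1), 4(w=5), 7(w=9)
  7: 2(w=2), 5(w=6), 6(w=9), 8(w=8)
  8: 1(w=2), 2(w=4), 3(w=1), 5(w=4), 7(w=8)

Step 2: Apply Dijkstra's algorithm from vertex 3:
  Visit vertex 3 (distance=0)
    Update dist[2] = 7
    Update dist[4] = 9
    Update dist[5] = 7
    Update dist[8] = 1
  Visit vertex 8 (distance=1)
    Update dist[1] = 3
    Update dist[2] = 5
    Update dist[5] = 5
    Update dist[7] = 9
  Visit vertex 1 (distance=3)
    Update dist[6] = 4

Step 3: Shortest path: 3 -> 8 -> 1
Total weight: 1 + 2 = 3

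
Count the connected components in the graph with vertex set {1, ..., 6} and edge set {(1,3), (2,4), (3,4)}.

Step 1: Build adjacency list from edges:
  1: 3
  2: 4
  3: 1, 4
  4: 2, 3
  5: (none)
  6: (none)

Step 2: Run BFS/DFS from vertex 1:
  Visited: {1, 3, 4, 2}
  Reached 4 of 6 vertices

Step 3: Only 4 of 6 vertices reached. Graph is disconnected.
Connected components: {1, 2, 3, 4}, {5}, {6}
Number of connected components: 3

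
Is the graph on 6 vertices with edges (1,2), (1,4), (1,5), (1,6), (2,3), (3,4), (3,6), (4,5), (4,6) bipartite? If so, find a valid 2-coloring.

Step 1: Attempt 2-coloring using BFS:
  Start at vertex 1, assign color 0
  Color vertex 2 with color 1 (neighbor of 1)
  Color vertex 4 with color 1 (neighbor of 1)
  Color vertex 5 with color 1 (neighbor of 1)
  Color vertex 6 with color 1 (neighbor of 1)
  Color vertex 3 with color 0 (neighbor of 2)

Step 2: Conflict found! Vertices 4 and 5 are adjacent but have the same color.
This means the graph contains an odd cycle.

The graph is NOT bipartite.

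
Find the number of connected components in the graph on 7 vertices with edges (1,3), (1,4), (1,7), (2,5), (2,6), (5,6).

Step 1: Build adjacency list from edges:
  1: 3, 4, 7
  2: 5, 6
  3: 1
  4: 1
  5: 2, 6
  6: 2, 5
  7: 1

Step 2: Run BFS/DFS from vertex 1:
  Visited: {1, 3, 4, 7}
  Reached 4 of 7 vertices

Step 3: Only 4 of 7 vertices reached. Graph is disconnected.
Connected components: {1, 3, 4, 7}, {2, 5, 6}
Number of connected components: 2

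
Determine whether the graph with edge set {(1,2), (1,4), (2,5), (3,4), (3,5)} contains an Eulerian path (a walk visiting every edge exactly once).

Step 1: Find the degree of each vertex:
  deg(1) = 2
  deg(2) = 2
  deg(3) = 2
  deg(4) = 2
  deg(5) = 2

Step 2: Count vertices with odd degree:
  All vertices have even degree (0 odd-degree vertices)

Step 3: Apply Euler's theorem:
  - Eulerian circuit exists iff graph is connected and all vertices have even degree
  - Eulerian path exists iff graph is connected and has 0 or 2 odd-degree vertices

Graph is connected with 0 odd-degree vertices.
Both Eulerian circuit and Eulerian path exist.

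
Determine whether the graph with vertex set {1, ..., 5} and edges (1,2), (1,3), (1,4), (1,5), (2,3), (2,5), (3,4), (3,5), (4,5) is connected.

Step 1: Build adjacency list from edges:
  1: 2, 3, 4, 5
  2: 1, 3, 5
  3: 1, 2, 4, 5
  4: 1, 3, 5
  5: 1, 2, 3, 4

Step 2: Run BFS/DFS from vertex 1:
  Visited: {1, 2, 3, 4, 5}
  Reached 5 of 5 vertices

Step 3: All 5 vertices reached from vertex 1, so the graph is connected.
Answer: Yes, the graph is connected.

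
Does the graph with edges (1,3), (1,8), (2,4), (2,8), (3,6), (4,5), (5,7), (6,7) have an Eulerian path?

Step 1: Find the degree of each vertex:
  deg(1) = 2
  deg(2) = 2
  deg(3) = 2
  deg(4) = 2
  deg(5) = 2
  deg(6) = 2
  deg(7) = 2
  deg(8) = 2

Step 2: Count vertices with odd degree:
  All vertices have even degree (0 odd-degree vertices)

Step 3: Apply Euler's theorem:
  - Eulerian circuit exists iff graph is connected and all vertices have even degree
  - Eulerian path exists iff graph is connected and has 0 or 2 odd-degree vertices

Graph is connected with 0 odd-degree vertices.
Both Eulerian circuit and Eulerian path exist.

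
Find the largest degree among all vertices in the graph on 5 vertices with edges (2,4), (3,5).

Step 1: Count edges incident to each vertex:
  deg(1) = 0 (neighbors: none)
  deg(2) = 1 (neighbors: 4)
  deg(3) = 1 (neighbors: 5)
  deg(4) = 1 (neighbors: 2)
  deg(5) = 1 (neighbors: 3)

Step 2: Find maximum:
  max(0, 1, 1, 1, 1) = 1 (vertex 2)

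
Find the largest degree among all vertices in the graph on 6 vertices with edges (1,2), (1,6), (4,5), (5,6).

Step 1: Count edges incident to each vertex:
  deg(1) = 2 (neighbors: 2, 6)
  deg(2) = 1 (neighbors: 1)
  deg(3) = 0 (neighbors: none)
  deg(4) = 1 (neighbors: 5)
  deg(5) = 2 (neighbors: 4, 6)
  deg(6) = 2 (neighbors: 1, 5)

Step 2: Find maximum:
  max(2, 1, 0, 1, 2, 2) = 2 (vertex 1)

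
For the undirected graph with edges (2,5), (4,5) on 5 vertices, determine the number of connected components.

Step 1: Build adjacency list from edges:
  1: (none)
  2: 5
  3: (none)
  4: 5
  5: 2, 4

Step 2: Run BFS/DFS from vertex 1:
  Visited: {1}
  Reached 1 of 5 vertices

Step 3: Only 1 of 5 vertices reached. Graph is disconnected.
Connected components: {1}, {2, 4, 5}, {3}
Number of connected components: 3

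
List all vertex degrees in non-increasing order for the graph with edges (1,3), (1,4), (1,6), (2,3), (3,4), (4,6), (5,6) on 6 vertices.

Step 1: Count edges incident to each vertex:
  deg(1) = 3 (neighbors: 3, 4, 6)
  deg(2) = 1 (neighbors: 3)
  deg(3) = 3 (neighbors: 1, 2, 4)
  deg(4) = 3 (neighbors: 1, 3, 6)
  deg(5) = 1 (neighbors: 6)
  deg(6) = 3 (neighbors: 1, 4, 5)

Step 2: Sort degrees in non-increasing order:
  Degrees: [3, 1, 3, 3, 1, 3] -> sorted: [3, 3, 3, 3, 1, 1]

Degree sequence: [3, 3, 3, 3, 1, 1]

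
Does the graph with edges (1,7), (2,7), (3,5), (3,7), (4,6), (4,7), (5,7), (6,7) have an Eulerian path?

Step 1: Find the degree of each vertex:
  deg(1) = 1
  deg(2) = 1
  deg(3) = 2
  deg(4) = 2
  deg(5) = 2
  deg(6) = 2
  deg(7) = 6

Step 2: Count vertices with odd degree:
  Odd-degree vertices: 1, 2 (2 total)

Step 3: Apply Euler's theorem:
  - Eulerian circuit exists iff graph is connected and all vertices have even degree
  - Eulerian path exists iff graph is connected and has 0 or 2 odd-degree vertices

Graph is connected with exactly 2 odd-degree vertices (1, 2).
Eulerian path exists (starting and ending at the odd-degree vertices), but no Eulerian circuit.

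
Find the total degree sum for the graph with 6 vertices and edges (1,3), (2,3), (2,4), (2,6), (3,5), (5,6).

Step 1: Count edges incident to each vertex:
  deg(1) = 1 (neighbors: 3)
  deg(2) = 3 (neighbors: 3, 4, 6)
  deg(3) = 3 (neighbors: 1, 2, 5)
  deg(4) = 1 (neighbors: 2)
  deg(5) = 2 (neighbors: 3, 6)
  deg(6) = 2 (neighbors: 2, 5)

Step 2: Sum all degrees:
  1 + 3 + 3 + 1 + 2 + 2 = 12

Verification: sum of degrees = 2 * |E| = 2 * 6 = 12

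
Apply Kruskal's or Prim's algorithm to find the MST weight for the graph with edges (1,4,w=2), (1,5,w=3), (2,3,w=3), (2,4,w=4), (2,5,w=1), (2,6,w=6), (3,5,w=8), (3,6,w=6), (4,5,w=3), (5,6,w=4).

Apply Kruskal's algorithm (sort edges by weight, add if no cycle):

Sorted edges by weight:
  (2,5) w=1
  (1,4) w=2
  (1,5) w=3
  (2,3) w=3
  (4,5) w=3
  (2,4) w=4
  (5,6) w=4
  (2,6) w=6
  (3,6) w=6
  (3,5) w=8

Add edge (2,5) w=1 -- no cycle. Running total: 1
Add edge (1,4) w=2 -- no cycle. Running total: 3
Add edge (1,5) w=3 -- no cycle. Running total: 6
Add edge (2,3) w=3 -- no cycle. Running total: 9
Skip edge (4,5) w=3 -- would create cycle
Skip edge (2,4) w=4 -- would create cycle
Add edge (5,6) w=4 -- no cycle. Running total: 13

MST edges: (2,5,w=1), (1,4,w=2), (1,5,w=3), (2,3,w=3), (5,6,w=4)
Total MST weight: 1 + 2 + 3 + 3 + 4 = 13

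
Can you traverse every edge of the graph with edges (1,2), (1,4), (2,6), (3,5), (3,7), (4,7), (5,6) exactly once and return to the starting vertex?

Step 1: Find the degree of each vertex:
  deg(1) = 2
  deg(2) = 2
  deg(3) = 2
  deg(4) = 2
  deg(5) = 2
  deg(6) = 2
  deg(7) = 2

Step 2: Count vertices with odd degree:
  All vertices have even degree (0 odd-degree vertices)

Step 3: Apply Euler's theorem:
  - Eulerian circuit exists iff graph is connected and all vertices have even degree
  - Eulerian path exists iff graph is connected and has 0 or 2 odd-degree vertices

Graph is connected with 0 odd-degree vertices.
Both Eulerian circuit and Eulerian path exist.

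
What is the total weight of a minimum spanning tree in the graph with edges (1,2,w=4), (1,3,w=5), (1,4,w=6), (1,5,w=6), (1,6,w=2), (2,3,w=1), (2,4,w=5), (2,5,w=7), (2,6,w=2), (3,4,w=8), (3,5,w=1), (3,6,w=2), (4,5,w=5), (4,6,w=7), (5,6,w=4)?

Apply Kruskal's algorithm (sort edges by weight, add if no cycle):

Sorted edges by weight:
  (2,3) w=1
  (3,5) w=1
  (1,6) w=2
  (2,6) w=2
  (3,6) w=2
  (1,2) w=4
  (5,6) w=4
  (1,3) w=5
  (2,4) w=5
  (4,5) w=5
  (1,4) w=6
  (1,5) w=6
  (2,5) w=7
  (4,6) w=7
  (3,4) w=8

Add edge (2,3) w=1 -- no cycle. Running total: 1
Add edge (3,5) w=1 -- no cycle. Running total: 2
Add edge (1,6) w=2 -- no cycle. Running total: 4
Add edge (2,6) w=2 -- no cycle. Running total: 6
Skip edge (3,6) w=2 -- would create cycle
Skip edge (1,2) w=4 -- would create cycle
Skip edge (5,6) w=4 -- would create cycle
Skip edge (1,3) w=5 -- would create cycle
Add edge (2,4) w=5 -- no cycle. Running total: 11

MST edges: (2,3,w=1), (3,5,w=1), (1,6,w=2), (2,6,w=2), (2,4,w=5)
Total MST weight: 1 + 1 + 2 + 2 + 5 = 11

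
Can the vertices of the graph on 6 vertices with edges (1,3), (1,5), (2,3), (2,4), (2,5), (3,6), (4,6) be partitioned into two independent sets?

Step 1: Attempt 2-coloring using BFS:
  Start at vertex 1, assign color 0
  Color vertex 3 with color 1 (neighbor of 1)
  Color vertex 5 with color 1 (neighbor of 1)
  Color vertex 2 with color 0 (neighbor of 3)
  Color vertex 6 with color 0 (neighbor of 3)
  Color vertex 4 with color 1 (neighbor of 2)

Step 2: 2-coloring succeeded. No conflicts found.
  Set A (color 0): {1, 2, 6}
  Set B (color 1): {3, 4, 5}

The graph is bipartite with partition {1, 2, 6}, {3, 4, 5}.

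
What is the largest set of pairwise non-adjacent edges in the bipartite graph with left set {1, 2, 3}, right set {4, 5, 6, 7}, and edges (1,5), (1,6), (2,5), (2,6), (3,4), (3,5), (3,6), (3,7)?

Step 1: List the neighbors of each left vertex:
  1: 5, 6
  2: 5, 6
  3: 4, 5, 6, 7

Step 2: Greedily match left vertices, then look for augmenting paths:
  Match 1 -- 5
  Match 2 -- 6
  Match 3 -- 4
  No augmenting path remains.

Step 3: Verify this is maximum:
  Matching size 3 = min(|L|, |R|) = min(3, 4), which is an upper bound, so this matching is maximum.

Maximum matching: {(1,5), (2,6), (3,4)}
Size: 3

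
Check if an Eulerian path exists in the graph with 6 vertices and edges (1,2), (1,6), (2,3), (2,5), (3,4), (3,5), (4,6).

Step 1: Find the degree of each vertex:
  deg(1) = 2
  deg(2) = 3
  deg(3) = 3
  deg(4) = 2
  deg(5) = 2
  deg(6) = 2

Step 2: Count vertices with odd degree:
  Odd-degree vertices: 2, 3 (2 total)

Step 3: Apply Euler's theorem:
  - Eulerian circuit exists iff graph is connected and all vertices have even degree
  - Eulerian path exists iff graph is connected and has 0 or 2 odd-degree vertices

Graph is connected with exactly 2 odd-degree vertices (2, 3).
Eulerian path exists (starting and ending at the odd-degree vertices), but no Eulerian circuit.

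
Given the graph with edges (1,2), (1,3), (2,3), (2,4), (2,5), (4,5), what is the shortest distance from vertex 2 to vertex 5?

Step 1: Build adjacency list:
  1: 2, 3
  2: 1, 3, 4, 5
  3: 1, 2
  4: 2, 5
  5: 2, 4

Step 2: BFS from vertex 2 to find shortest path to 5:
  vertex 1 reached at distance 1
  vertex 3 reached at distance 1
  vertex 4 reached at distance 1
  vertex 5 reached at distance 1

Step 3: Shortest path: 2 -> 5
Path length: 1 edge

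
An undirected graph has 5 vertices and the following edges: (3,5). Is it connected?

Step 1: Build adjacency list from edges:
  1: (none)
  2: (none)
  3: 5
  4: (none)
  5: 3

Step 2: Run BFS/DFS from vertex 1:
  Visited: {1}
  Reached 1 of 5 vertices

Step 3: Only 1 of 5 vertices reached. Graph is disconnected.
Connected components: {1}, {2}, {3, 5}, {4}
Answer: No, the graph is not connected (4 components).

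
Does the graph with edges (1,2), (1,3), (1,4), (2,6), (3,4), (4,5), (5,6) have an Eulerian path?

Step 1: Find the degree of each vertex:
  deg(1) = 3
  deg(2) = 2
  deg(3) = 2
  deg(4) = 3
  deg(5) = 2
  deg(6) = 2

Step 2: Count vertices with odd degree:
  Odd-degree vertices: 1, 4 (2 total)

Step 3: Apply Euler's theorem:
  - Eulerian circuit exists iff graph is connected and all vertices have even degree
  - Eulerian path exists iff graph is connected and has 0 or 2 odd-degree vertices

Graph is connected with exactly 2 odd-degree vertices (1, 4).
Eulerian path exists (starting and ending at the odd-degree vertices), but no Eulerian circuit.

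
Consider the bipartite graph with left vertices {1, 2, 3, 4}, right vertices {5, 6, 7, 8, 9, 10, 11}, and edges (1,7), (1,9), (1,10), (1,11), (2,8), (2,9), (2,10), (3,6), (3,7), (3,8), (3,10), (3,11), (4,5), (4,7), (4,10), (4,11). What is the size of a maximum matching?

Step 1: List the neighbors of each left vertex:
  1: 7, 9, 10, 11
  2: 8, 9, 10
  3: 6, 7, 8, 10, 11
  4: 5, 7, 10, 11

Step 2: Greedily match left vertices, then look for augmenting paths:
  Match 1 -- 7
  Match 2 -- 8
  Match 3 -- 6
  Match 4 -- 5
  No augmenting path remains.

Step 3: Verify this is maximum:
  Matching size 4 = min(|L|, |R|) = min(4, 7), which is an upper bound, so this matching is maximum.

Maximum matching: {(1,7), (2,8), (3,6), (4,5)}
Size: 4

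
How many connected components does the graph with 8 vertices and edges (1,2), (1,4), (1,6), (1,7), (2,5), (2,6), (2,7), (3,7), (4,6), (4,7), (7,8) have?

Step 1: Build adjacency list from edges:
  1: 2, 4, 6, 7
  2: 1, 5, 6, 7
  3: 7
  4: 1, 6, 7
  5: 2
  6: 1, 2, 4
  7: 1, 2, 3, 4, 8
  8: 7

Step 2: Run BFS/DFS from vertex 1:
  Visited: {1, 2, 4, 6, 7, 5, 3, 8}
  Reached 8 of 8 vertices

Step 3: All 8 vertices reached from vertex 1, so the graph is connected.
Number of connected components: 1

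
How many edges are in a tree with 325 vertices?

A tree on n vertices always has exactly n - 1 edges.
For n = 325: edges = 325 - 1 = 324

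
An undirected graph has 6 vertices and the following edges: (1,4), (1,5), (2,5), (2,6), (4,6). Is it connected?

Step 1: Build adjacency list from edges:
  1: 4, 5
  2: 5, 6
  3: (none)
  4: 1, 6
  5: 1, 2
  6: 2, 4

Step 2: Run BFS/DFS from vertex 1:
  Visited: {1, 4, 5, 6, 2}
  Reached 5 of 6 vertices

Step 3: Only 5 of 6 vertices reached. Graph is disconnected.
Connected components: {1, 2, 4, 5, 6}, {3}
Answer: No, the graph is not connected (2 components).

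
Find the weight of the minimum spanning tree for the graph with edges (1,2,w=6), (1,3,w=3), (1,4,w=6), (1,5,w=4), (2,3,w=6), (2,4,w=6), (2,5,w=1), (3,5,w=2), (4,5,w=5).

Apply Kruskal's algorithm (sort edges by weight, add if no cycle):

Sorted edges by weight:
  (2,5) w=1
  (3,5) w=2
  (1,3) w=3
  (1,5) w=4
  (4,5) w=5
  (1,4) w=6
  (1,2) w=6
  (2,3) w=6
  (2,4) w=6

Add edge (2,5) w=1 -- no cycle. Running total: 1
Add edge (3,5) w=2 -- no cycle. Running total: 3
Add edge (1,3) w=3 -- no cycle. Running total: 6
Skip edge (1,5) w=4 -- would create cycle
Add edge (4,5) w=5 -- no cycle. Running total: 11

MST edges: (2,5,w=1), (3,5,w=2), (1,3,w=3), (4,5,w=5)
Total MST weight: 1 + 2 + 3 + 5 = 11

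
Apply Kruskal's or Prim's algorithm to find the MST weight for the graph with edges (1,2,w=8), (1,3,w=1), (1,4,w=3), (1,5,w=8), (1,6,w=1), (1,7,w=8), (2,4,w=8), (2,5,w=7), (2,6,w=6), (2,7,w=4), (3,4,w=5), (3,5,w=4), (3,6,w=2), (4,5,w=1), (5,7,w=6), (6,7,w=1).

Apply Kruskal's algorithm (sort edges by weight, add if no cycle):

Sorted edges by weight:
  (1,3) w=1
  (1,6) w=1
  (4,5) w=1
  (6,7) w=1
  (3,6) w=2
  (1,4) w=3
  (2,7) w=4
  (3,5) w=4
  (3,4) w=5
  (2,6) w=6
  (5,7) w=6
  (2,5) w=7
  (1,2) w=8
  (1,5) w=8
  (1,7) w=8
  (2,4) w=8

Add edge (1,3) w=1 -- no cycle. Running total: 1
Add edge (1,6) w=1 -- no cycle. Running total: 2
Add edge (4,5) w=1 -- no cycle. Running total: 3
Add edge (6,7) w=1 -- no cycle. Running total: 4
Skip edge (3,6) w=2 -- would create cycle
Add edge (1,4) w=3 -- no cycle. Running total: 7
Add edge (2,7) w=4 -- no cycle. Running total: 11

MST edges: (1,3,w=1), (1,6,w=1), (4,5,w=1), (6,7,w=1), (1,4,w=3), (2,7,w=4)
Total MST weight: 1 + 1 + 1 + 1 + 3 + 4 = 11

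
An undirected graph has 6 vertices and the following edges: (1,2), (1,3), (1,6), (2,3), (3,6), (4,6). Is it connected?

Step 1: Build adjacency list from edges:
  1: 2, 3, 6
  2: 1, 3
  3: 1, 2, 6
  4: 6
  5: (none)
  6: 1, 3, 4

Step 2: Run BFS/DFS from vertex 1:
  Visited: {1, 2, 3, 6, 4}
  Reached 5 of 6 vertices

Step 3: Only 5 of 6 vertices reached. Graph is disconnected.
Connected components: {1, 2, 3, 4, 6}, {5}
Answer: No, the graph is not connected (2 components).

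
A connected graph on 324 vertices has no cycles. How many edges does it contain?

A tree on n vertices always has exactly n - 1 edges.
For n = 324: edges = 324 - 1 = 323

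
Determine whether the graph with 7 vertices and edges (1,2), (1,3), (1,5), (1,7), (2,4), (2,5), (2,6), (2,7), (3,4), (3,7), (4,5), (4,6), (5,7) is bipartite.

Step 1: Attempt 2-coloring using BFS:
  Start at vertex 1, assign color 0
  Color vertex 2 with color 1 (neighbor of 1)
  Color vertex 3 with color 1 (neighbor of 1)
  Color vertex 5 with color 1 (neighbor of 1)
  Color vertex 7 with color 1 (neighbor of 1)
  Color vertex 4 with color 0 (neighbor of 2)

Step 2: Conflict found! Vertices 2 and 5 are adjacent but have the same color.
This means the graph contains an odd cycle.

The graph is NOT bipartite.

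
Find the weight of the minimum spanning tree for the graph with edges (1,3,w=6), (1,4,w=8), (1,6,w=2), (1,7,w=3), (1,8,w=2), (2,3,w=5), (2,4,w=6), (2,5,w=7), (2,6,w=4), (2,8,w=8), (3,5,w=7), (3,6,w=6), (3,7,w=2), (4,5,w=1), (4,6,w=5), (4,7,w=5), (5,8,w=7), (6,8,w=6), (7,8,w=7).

Apply Kruskal's algorithm (sort edges by weight, add if no cycle):

Sorted edges by weight:
  (4,5) w=1
  (1,8) w=2
  (1,6) w=2
  (3,7) w=2
  (1,7) w=3
  (2,6) w=4
  (2,3) w=5
  (4,6) w=5
  (4,7) w=5
  (1,3) w=6
  (2,4) w=6
  (3,6) w=6
  (6,8) w=6
  (2,5) w=7
  (3,5) w=7
  (5,8) w=7
  (7,8) w=7
  (1,4) w=8
  (2,8) w=8

Add edge (4,5) w=1 -- no cycle. Running total: 1
Add edge (1,8) w=2 -- no cycle. Running total: 3
Add edge (1,6) w=2 -- no cycle. Running total: 5
Add edge (3,7) w=2 -- no cycle. Running total: 7
Add edge (1,7) w=3 -- no cycle. Running total: 10
Add edge (2,6) w=4 -- no cycle. Running total: 14
Skip edge (2,3) w=5 -- would create cycle
Add edge (4,6) w=5 -- no cycle. Running total: 19

MST edges: (4,5,w=1), (1,8,w=2), (1,6,w=2), (3,7,w=2), (1,7,w=3), (2,6,w=4), (4,6,w=5)
Total MST weight: 1 + 2 + 2 + 2 + 3 + 4 + 5 = 19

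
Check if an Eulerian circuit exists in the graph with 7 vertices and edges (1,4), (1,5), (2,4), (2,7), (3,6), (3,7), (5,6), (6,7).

Step 1: Find the degree of each vertex:
  deg(1) = 2
  deg(2) = 2
  deg(3) = 2
  deg(4) = 2
  deg(5) = 2
  deg(6) = 3
  deg(7) = 3

Step 2: Count vertices with odd degree:
  Odd-degree vertices: 6, 7 (2 total)

Step 3: Apply Euler's theorem:
  - Eulerian circuit exists iff graph is connected and all vertices have even degree
  - Eulerian path exists iff graph is connected and has 0 or 2 odd-degree vertices

Graph is connected with exactly 2 odd-degree vertices (6, 7).
Eulerian path exists (starting and ending at the odd-degree vertices), but no Eulerian circuit.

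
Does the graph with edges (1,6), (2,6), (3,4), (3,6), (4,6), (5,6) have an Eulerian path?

Step 1: Find the degree of each vertex:
  deg(1) = 1
  deg(2) = 1
  deg(3) = 2
  deg(4) = 2
  deg(5) = 1
  deg(6) = 5

Step 2: Count vertices with odd degree:
  Odd-degree vertices: 1, 2, 5, 6 (4 total)

Step 3: Apply Euler's theorem:
  - Eulerian circuit exists iff graph is connected and all vertices have even degree
  - Eulerian path exists iff graph is connected and has 0 or 2 odd-degree vertices

Graph has 4 odd-degree vertices (need 0 or 2).
Neither Eulerian path nor Eulerian circuit exists.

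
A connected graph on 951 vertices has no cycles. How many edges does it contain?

A tree on n vertices always has exactly n - 1 edges.
For n = 951: edges = 951 - 1 = 950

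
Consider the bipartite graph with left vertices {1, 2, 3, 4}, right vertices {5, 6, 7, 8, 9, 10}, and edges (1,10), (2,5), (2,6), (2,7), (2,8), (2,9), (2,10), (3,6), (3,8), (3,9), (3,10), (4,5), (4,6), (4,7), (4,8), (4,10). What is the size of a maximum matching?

Step 1: List the neighbors of each left vertex:
  1: 10
  2: 5, 6, 7, 8, 9, 10
  3: 6, 8, 9, 10
  4: 5, 6, 7, 8, 10

Step 2: Greedily match left vertices, then look for augmenting paths:
  Match 1 -- 10
  Match 2 -- 5
  Match 3 -- 6
  Match 4 -- 7
  No augmenting path remains.

Step 3: Verify this is maximum:
  Matching size 4 = min(|L|, |R|) = min(4, 6), which is an upper bound, so this matching is maximum.

Maximum matching: {(1,10), (2,5), (3,6), (4,7)}
Size: 4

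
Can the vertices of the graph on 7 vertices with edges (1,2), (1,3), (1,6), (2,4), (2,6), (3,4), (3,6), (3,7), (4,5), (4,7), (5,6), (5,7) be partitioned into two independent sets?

Step 1: Attempt 2-coloring using BFS:
  Start at vertex 1, assign color 0
  Color vertex 2 with color 1 (neighbor of 1)
  Color vertex 3 with color 1 (neighbor of 1)
  Color vertex 6 with color 1 (neighbor of 1)
  Color vertex 4 with color 0 (neighbor of 2)

Step 2: Conflict found! Vertices 2 and 6 are adjacent but have the same color.
This means the graph contains an odd cycle.

The graph is NOT bipartite.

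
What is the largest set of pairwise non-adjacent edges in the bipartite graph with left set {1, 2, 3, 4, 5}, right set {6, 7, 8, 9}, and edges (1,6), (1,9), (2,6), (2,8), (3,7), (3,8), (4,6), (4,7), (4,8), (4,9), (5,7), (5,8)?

Step 1: List the neighbors of each left vertex:
  1: 6, 9
  2: 6, 8
  3: 7, 8
  4: 6, 7, 8, 9
  5: 7, 8

Step 2: Greedily match left vertices, then look for augmenting paths:
  Match 1 -- 6
  Match 2 -- 8
  Match 3 -- 7
  Match 4 -- 9
  No augmenting path remains.

Step 3: Verify this is maximum:
  Matching size 4 = min(|L|, |R|) = min(5, 4), which is an upper bound, so this matching is maximum.

Maximum matching: {(1,6), (2,8), (3,7), (4,9)}
Size: 4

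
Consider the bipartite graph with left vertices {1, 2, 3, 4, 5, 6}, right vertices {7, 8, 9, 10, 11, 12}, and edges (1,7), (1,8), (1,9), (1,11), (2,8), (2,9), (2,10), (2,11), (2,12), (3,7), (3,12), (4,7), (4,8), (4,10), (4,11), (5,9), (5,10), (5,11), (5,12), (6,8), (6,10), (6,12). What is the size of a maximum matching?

Step 1: List the neighbors of each left vertex:
  1: 7, 8, 9, 11
  2: 8, 9, 10, 11, 12
  3: 7, 12
  4: 7, 8, 10, 11
  5: 9, 10, 11, 12
  6: 8, 10, 12

Step 2: Greedily match left vertices, then look for augmenting paths:
  Match 1 -- 7
  Match 2 -- 11
  Match 3 -- 12
  Match 4 -- 10
  Match 5 -- 9
  Match 6 -- 8
  No augmenting path remains.

Step 3: Verify this is maximum:
  Matching size 6 = min(|L|, |R|) = min(6, 6), which is an upper bound, so this matching is maximum.

Maximum matching: {(1,7), (2,11), (3,12), (4,10), (5,9), (6,8)}
Size: 6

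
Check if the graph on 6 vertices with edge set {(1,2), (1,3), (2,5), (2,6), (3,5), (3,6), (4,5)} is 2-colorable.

Step 1: Attempt 2-coloring using BFS:
  Start at vertex 1, assign color 0
  Color vertex 2 with color 1 (neighbor of 1)
  Color vertex 3 with color 1 (neighbor of 1)
  Color vertex 5 with color 0 (neighbor of 2)
  Color vertex 6 with color 0 (neighbor of 2)
  Color vertex 4 with color 1 (neighbor of 5)

Step 2: 2-coloring succeeded. No conflicts found.
  Set A (color 0): {1, 5, 6}
  Set B (color 1): {2, 3, 4}

The graph is bipartite with partition {1, 5, 6}, {2, 3, 4}.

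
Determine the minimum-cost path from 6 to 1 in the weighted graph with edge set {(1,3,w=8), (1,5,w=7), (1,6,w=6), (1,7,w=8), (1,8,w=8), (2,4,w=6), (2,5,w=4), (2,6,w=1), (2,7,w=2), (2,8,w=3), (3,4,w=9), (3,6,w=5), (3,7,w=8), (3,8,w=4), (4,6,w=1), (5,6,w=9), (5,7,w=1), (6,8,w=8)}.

Step 1: Build adjacency list with weights:
  1: 3(w=8), 5(w=7), 6(w=6), 7(w=8), 8(w=8)
  2: 4(w=6), 5(w=4), 6(w=1), 7(w=2), 8(w=3)
  3: 1(w=8), 4(w=9), 6(w=5), 7(w=8), 8(w=4)
  4: 2(w=6), 3(w=9), 6(w=1)
  5: 1(w=7), 2(w=4), 6(w=9), 7(w=1)
  6: 1(w=6), 2(w=1), 3(w=5), 4(w=1), 5(w=9), 8(w=8)
  7: 1(w=8), 2(w=2), 3(w=8), 5(w=1)
  8: 1(w=8), 2(w=3), 3(w=4), 6(w=8)

Step 2: Apply Dijkstra's algorithm from vertex 6:
  Visit vertex 6 (distance=0)
    Update dist[1] = 6
    Update dist[2] = 1
    Update dist[3] = 5
    Update dist[4] = 1
    Update dist[5] = 9
    Update dist[8] = 8
  Visit vertex 2 (distance=1)
    Update dist[5] = 5
    Update dist[7] = 3
    Update dist[8] = 4
  Visit vertex 4 (distance=1)
  Visit vertex 7 (distance=3)
    Update dist[5] = 4
  Visit vertex 5 (distance=4)
  Visit vertex 8 (distance=4)
  Visit vertex 3 (distance=5)
  Visit vertex 1 (distance=6)

Step 3: Shortest path: 6 -> 1
Total weight: 6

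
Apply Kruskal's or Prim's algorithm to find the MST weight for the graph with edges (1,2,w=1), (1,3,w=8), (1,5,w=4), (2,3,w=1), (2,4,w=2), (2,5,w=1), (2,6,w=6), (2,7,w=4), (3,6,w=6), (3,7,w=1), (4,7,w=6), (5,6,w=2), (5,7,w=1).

Apply Kruskal's algorithm (sort edges by weight, add if no cycle):

Sorted edges by weight:
  (1,2) w=1
  (2,5) w=1
  (2,3) w=1
  (3,7) w=1
  (5,7) w=1
  (2,4) w=2
  (5,6) w=2
  (1,5) w=4
  (2,7) w=4
  (2,6) w=6
  (3,6) w=6
  (4,7) w=6
  (1,3) w=8

Add edge (1,2) w=1 -- no cycle. Running total: 1
Add edge (2,5) w=1 -- no cycle. Running total: 2
Add edge (2,3) w=1 -- no cycle. Running total: 3
Add edge (3,7) w=1 -- no cycle. Running total: 4
Skip edge (5,7) w=1 -- would create cycle
Add edge (2,4) w=2 -- no cycle. Running total: 6
Add edge (5,6) w=2 -- no cycle. Running total: 8

MST edges: (1,2,w=1), (2,5,w=1), (2,3,w=1), (3,7,w=1), (2,4,w=2), (5,6,w=2)
Total MST weight: 1 + 1 + 1 + 1 + 2 + 2 = 8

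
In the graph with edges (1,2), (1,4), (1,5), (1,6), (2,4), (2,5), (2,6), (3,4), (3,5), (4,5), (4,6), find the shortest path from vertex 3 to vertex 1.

Step 1: Build adjacency list:
  1: 2, 4, 5, 6
  2: 1, 4, 5, 6
  3: 4, 5
  4: 1, 2, 3, 5, 6
  5: 1, 2, 3, 4
  6: 1, 2, 4

Step 2: BFS from vertex 3 to find shortest path to 1:
  vertex 4 reached at distance 1
  vertex 5 reached at distance 1
  vertex 1 reached at distance 2

Step 3: Shortest path: 3 -> 4 -> 1
Path length: 2 edges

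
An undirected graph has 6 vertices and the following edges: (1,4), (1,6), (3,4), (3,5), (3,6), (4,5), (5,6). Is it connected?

Step 1: Build adjacency list from edges:
  1: 4, 6
  2: (none)
  3: 4, 5, 6
  4: 1, 3, 5
  5: 3, 4, 6
  6: 1, 3, 5

Step 2: Run BFS/DFS from vertex 1:
  Visited: {1, 4, 6, 3, 5}
  Reached 5 of 6 vertices

Step 3: Only 5 of 6 vertices reached. Graph is disconnected.
Connected components: {1, 3, 4, 5, 6}, {2}
Answer: No, the graph is not connected (2 components).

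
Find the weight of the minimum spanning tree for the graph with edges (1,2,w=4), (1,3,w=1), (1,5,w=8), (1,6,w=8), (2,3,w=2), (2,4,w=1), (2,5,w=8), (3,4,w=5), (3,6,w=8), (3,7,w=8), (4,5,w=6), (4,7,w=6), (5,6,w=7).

Apply Kruskal's algorithm (sort edges by weight, add if no cycle):

Sorted edges by weight:
  (1,3) w=1
  (2,4) w=1
  (2,3) w=2
  (1,2) w=4
  (3,4) w=5
  (4,5) w=6
  (4,7) w=6
  (5,6) w=7
  (1,5) w=8
  (1,6) w=8
  (2,5) w=8
  (3,7) w=8
  (3,6) w=8

Add edge (1,3) w=1 -- no cycle. Running total: 1
Add edge (2,4) w=1 -- no cycle. Running total: 2
Add edge (2,3) w=2 -- no cycle. Running total: 4
Skip edge (1,2) w=4 -- would create cycle
Skip edge (3,4) w=5 -- would create cycle
Add edge (4,5) w=6 -- no cycle. Running total: 10
Add edge (4,7) w=6 -- no cycle. Running total: 16
Add edge (5,6) w=7 -- no cycle. Running total: 23

MST edges: (1,3,w=1), (2,4,w=1), (2,3,w=2), (4,5,w=6), (4,7,w=6), (5,6,w=7)
Total MST weight: 1 + 1 + 2 + 6 + 6 + 7 = 23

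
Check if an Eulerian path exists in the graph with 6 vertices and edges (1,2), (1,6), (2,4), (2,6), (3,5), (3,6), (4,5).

Step 1: Find the degree of each vertex:
  deg(1) = 2
  deg(2) = 3
  deg(3) = 2
  deg(4) = 2
  deg(5) = 2
  deg(6) = 3

Step 2: Count vertices with odd degree:
  Odd-degree vertices: 2, 6 (2 total)

Step 3: Apply Euler's theorem:
  - Eulerian circuit exists iff graph is connected and all vertices have even degree
  - Eulerian path exists iff graph is connected and has 0 or 2 odd-degree vertices

Graph is connected with exactly 2 odd-degree vertices (2, 6).
Eulerian path exists (starting and ending at the odd-degree vertices), but no Eulerian circuit.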